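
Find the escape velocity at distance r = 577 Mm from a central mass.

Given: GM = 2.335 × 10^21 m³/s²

Convert to SI: r = 577 Mm = 5.77e+08 m.
Escape velocity comes from setting total energy to zero: ½v² − GM/r = 0 ⇒ v_esc = √(2GM / r).
v_esc = √(2 · 2.335e+21 / 5.77e+08) m/s ≈ 2.845e+06 m/s = 2845 km/s.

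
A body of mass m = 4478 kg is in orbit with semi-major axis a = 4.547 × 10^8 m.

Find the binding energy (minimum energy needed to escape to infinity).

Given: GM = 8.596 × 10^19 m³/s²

Total orbital energy is E = −GMm/(2a); binding energy is E_bind = −E = GMm/(2a).
E_bind = 8.596e+19 · 4478 / (2 · 4.547e+08) J ≈ 4.233e+14 J = 423.3 TJ.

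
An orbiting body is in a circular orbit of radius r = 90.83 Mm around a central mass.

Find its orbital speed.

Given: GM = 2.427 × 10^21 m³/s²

Convert to SI: r = 90.83 Mm = 9.083e+07 m.
For a circular orbit, gravity supplies the centripetal force, so v = √(GM / r).
v = √(2.427e+21 / 9.083e+07) m/s ≈ 5.169e+06 m/s = 5169 km/s.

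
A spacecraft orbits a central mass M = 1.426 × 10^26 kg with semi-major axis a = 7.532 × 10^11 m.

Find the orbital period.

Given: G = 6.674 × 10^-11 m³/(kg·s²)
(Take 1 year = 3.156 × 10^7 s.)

GM = G · M = 6.674e-11 · 1.426e+26 = 9.51712e+15 m³/s².
Kepler's third law: T = 2π √(a³ / GM).
Substituting a = 7.532e+11 m and GM = 9.51712e+15 m³/s²:
T = 2π √((7.532e+11)³ / 9.51712e+15) s
T ≈ 4.21e+10 s = 1334 years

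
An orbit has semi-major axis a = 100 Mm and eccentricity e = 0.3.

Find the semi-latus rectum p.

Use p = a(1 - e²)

Convert to SI: a = 100 Mm = 1e+08 m.
p = a (1 − e²).
p = 1e+08 · (1 − (0.3)²) = 1e+08 · 0.91 ≈ 9.1e+07 m = 91 Mm.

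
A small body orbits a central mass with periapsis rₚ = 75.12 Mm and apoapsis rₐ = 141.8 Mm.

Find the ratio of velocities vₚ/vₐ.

Convert to SI: rₚ = 75.12 Mm = 7.512e+07 m; rₐ = 141.8 Mm = 1.418e+08 m.
Conservation of angular momentum gives rₚvₚ = rₐvₐ, so vₚ/vₐ = rₐ/rₚ.
vₚ/vₐ = 1.418e+08 / 7.512e+07 ≈ 1.888.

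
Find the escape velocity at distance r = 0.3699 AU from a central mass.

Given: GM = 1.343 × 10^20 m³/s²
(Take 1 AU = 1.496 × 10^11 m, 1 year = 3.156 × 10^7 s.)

Convert to SI: r = 0.3699 AU = 5.5337e+10 m.
Escape velocity comes from setting total energy to zero: ½v² − GM/r = 0 ⇒ v_esc = √(2GM / r).
v_esc = √(2 · 1.343e+20 / 5.5337e+10) m/s ≈ 6.967e+04 m/s = 14.7 AU/year.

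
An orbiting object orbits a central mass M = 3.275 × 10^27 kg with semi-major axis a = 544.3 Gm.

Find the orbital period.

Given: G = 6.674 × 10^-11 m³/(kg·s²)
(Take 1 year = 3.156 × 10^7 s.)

Convert to SI: a = 544.3 Gm = 5.443e+11 m.
GM = G · M = 6.674e-11 · 3.275e+27 = 2.18573e+17 m³/s².
Kepler's third law: T = 2π √(a³ / GM).
Substituting a = 5.443e+11 m and GM = 2.18573e+17 m³/s²:
T = 2π √((5.443e+11)³ / 2.18573e+17) s
T ≈ 5.397e+09 s = 171 years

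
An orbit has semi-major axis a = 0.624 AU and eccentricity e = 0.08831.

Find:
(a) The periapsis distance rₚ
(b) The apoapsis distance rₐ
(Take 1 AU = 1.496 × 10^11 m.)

Convert to SI: a = 0.624 AU = 9.33504e+10 m.
(a) rₚ = a(1 − e) = 9.33504e+10 · (1 − 0.08831) = 9.33504e+10 · 0.91169 ≈ 8.511e+10 m = 0.5689 AU.
(b) rₐ = a(1 + e) = 9.33504e+10 · (1 + 0.08831) = 9.33504e+10 · 1.08831 ≈ 1.016e+11 m = 0.6791 AU.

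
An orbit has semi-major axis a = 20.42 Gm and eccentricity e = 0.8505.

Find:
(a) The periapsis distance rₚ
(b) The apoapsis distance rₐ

Convert to SI: a = 20.42 Gm = 2.042e+10 m.
(a) rₚ = a(1 − e) = 2.042e+10 · (1 − 0.8505) = 2.042e+10 · 0.1495 ≈ 3.053e+09 m = 3.053 Gm.
(b) rₐ = a(1 + e) = 2.042e+10 · (1 + 0.8505) = 2.042e+10 · 1.8505 ≈ 3.779e+10 m = 37.79 Gm.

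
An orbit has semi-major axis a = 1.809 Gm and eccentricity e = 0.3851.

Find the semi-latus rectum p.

Convert to SI: a = 1.809 Gm = 1.809e+09 m.
p = a (1 − e²).
p = 1.809e+09 · (1 − (0.3851)²) = 1.809e+09 · 0.851698 ≈ 1.541e+09 m = 1.541 Gm.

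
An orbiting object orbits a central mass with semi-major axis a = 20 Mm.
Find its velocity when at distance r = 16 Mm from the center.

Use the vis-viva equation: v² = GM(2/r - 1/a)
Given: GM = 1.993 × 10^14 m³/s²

Convert to SI: a = 20 Mm = 2e+07 m; r = 16 Mm = 1.6e+07 m.
Vis-viva: v = √(GM · (2/r − 1/a)).
2/r − 1/a = 2/1.6e+07 − 1/2e+07 = 7.5e-08 m⁻¹.
v = √(1.993e+14 · 7.5e-08) m/s ≈ 3866 m/s = 3.866 km/s.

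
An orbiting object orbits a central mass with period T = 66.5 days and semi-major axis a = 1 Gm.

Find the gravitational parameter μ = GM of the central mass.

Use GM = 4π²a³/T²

Convert to SI: T = 66.5 days = 5.7456e+06 s; a = 1 Gm = 1e+09 m.
GM = 4π² · a³ / T².
GM = 4π² · (1e+09)³ / (5.7456e+06)² m³/s² ≈ 1.196e+15 m³/s² = 1.196 × 10^15 m³/s².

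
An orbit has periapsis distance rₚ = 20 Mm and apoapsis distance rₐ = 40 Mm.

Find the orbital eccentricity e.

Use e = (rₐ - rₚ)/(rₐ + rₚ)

Convert to SI: rₚ = 20 Mm = 2e+07 m; rₐ = 40 Mm = 4e+07 m.
e = (rₐ − rₚ) / (rₐ + rₚ).
e = (4e+07 − 2e+07) / (4e+07 + 2e+07) = 2e+07 / 6e+07 ≈ 0.3333.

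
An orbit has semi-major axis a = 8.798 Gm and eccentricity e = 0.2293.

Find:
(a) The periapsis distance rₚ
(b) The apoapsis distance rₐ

Convert to SI: a = 8.798 Gm = 8.798e+09 m.
(a) rₚ = a(1 − e) = 8.798e+09 · (1 − 0.2293) = 8.798e+09 · 0.7707 ≈ 6.781e+09 m = 6.781 Gm.
(b) rₐ = a(1 + e) = 8.798e+09 · (1 + 0.2293) = 8.798e+09 · 1.2293 ≈ 1.082e+10 m = 10.82 Gm.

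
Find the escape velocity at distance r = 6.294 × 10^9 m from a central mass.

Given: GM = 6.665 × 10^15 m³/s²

Escape velocity comes from setting total energy to zero: ½v² − GM/r = 0 ⇒ v_esc = √(2GM / r).
v_esc = √(2 · 6.665e+15 / 6.294e+09) m/s ≈ 1455 m/s = 1.455 km/s.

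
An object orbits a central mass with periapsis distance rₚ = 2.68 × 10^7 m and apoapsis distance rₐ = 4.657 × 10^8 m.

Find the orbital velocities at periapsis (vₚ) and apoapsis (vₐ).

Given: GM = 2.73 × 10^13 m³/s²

Use the vis-viva equation v² = GM(2/r − 1/a) with a = (rₚ + rₐ)/2 = (2.68e+07 + 4.657e+08)/2 = 2.4625e+08 m.
vₚ = √(GM · (2/rₚ − 1/a)) = √(2.73e+13 · (2/2.68e+07 − 1/2.4625e+08)) m/s ≈ 1388 m/s = 1.388 km/s.
vₐ = √(GM · (2/rₐ − 1/a)) = √(2.73e+13 · (2/4.657e+08 − 1/2.4625e+08)) m/s ≈ 79.87 m/s = 79.87 m/s.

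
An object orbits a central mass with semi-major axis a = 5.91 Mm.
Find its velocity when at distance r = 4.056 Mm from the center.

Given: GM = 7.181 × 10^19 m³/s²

Convert to SI: a = 5.91 Mm = 5.91e+06 m; r = 4.056 Mm = 4.056e+06 m.
Vis-viva: v = √(GM · (2/r − 1/a)).
2/r − 1/a = 2/4.056e+06 − 1/5.91e+06 = 3.23892e-07 m⁻¹.
v = √(7.181e+19 · 3.23892e-07) m/s ≈ 4.823e+06 m/s = 4823 km/s.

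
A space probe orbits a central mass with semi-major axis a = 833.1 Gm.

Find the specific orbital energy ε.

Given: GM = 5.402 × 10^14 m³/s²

Convert to SI: a = 833.1 Gm = 8.331e+11 m.
ε = −GM / (2a).
ε = −5.402e+14 / (2 · 8.331e+11) J/kg ≈ -324.2 J/kg = -324.2 J/kg.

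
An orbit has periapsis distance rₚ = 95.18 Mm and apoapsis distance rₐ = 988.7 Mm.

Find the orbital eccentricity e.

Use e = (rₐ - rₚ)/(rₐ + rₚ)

Convert to SI: rₚ = 95.18 Mm = 9.518e+07 m; rₐ = 988.7 Mm = 9.887e+08 m.
e = (rₐ − rₚ) / (rₐ + rₚ).
e = (9.887e+08 − 9.518e+07) / (9.887e+08 + 9.518e+07) = 8.9352e+08 / 1.08388e+09 ≈ 0.8244.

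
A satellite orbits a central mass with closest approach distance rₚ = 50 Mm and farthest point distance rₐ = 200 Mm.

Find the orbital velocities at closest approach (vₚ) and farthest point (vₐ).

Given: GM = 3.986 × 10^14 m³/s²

Convert to SI: rₚ = 50 Mm = 5e+07 m; rₐ = 200 Mm = 2e+08 m.
Use the vis-viva equation v² = GM(2/r − 1/a) with a = (rₚ + rₐ)/2 = (5e+07 + 2e+08)/2 = 1.25e+08 m.
vₚ = √(GM · (2/rₚ − 1/a)) = √(3.986e+14 · (2/5e+07 − 1/1.25e+08)) m/s ≈ 3571 m/s = 3.571 km/s.
vₐ = √(GM · (2/rₐ − 1/a)) = √(3.986e+14 · (2/2e+08 − 1/1.25e+08)) m/s ≈ 892.9 m/s = 892.9 m/s.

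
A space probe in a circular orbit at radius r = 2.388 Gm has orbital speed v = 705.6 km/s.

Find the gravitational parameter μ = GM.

Convert to SI: r = 2.388 Gm = 2.388e+09 m; v = 705.6 km/s = 705600 m/s.
For a circular orbit v² = GM/r, so GM = v² · r.
GM = (705600)² · 2.388e+09 m³/s² ≈ 1.189e+21 m³/s² = 1.189 × 10^21 m³/s².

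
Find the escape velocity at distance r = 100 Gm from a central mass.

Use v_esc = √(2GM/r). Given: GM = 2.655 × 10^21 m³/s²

Convert to SI: r = 100 Gm = 1e+11 m.
Escape velocity comes from setting total energy to zero: ½v² − GM/r = 0 ⇒ v_esc = √(2GM / r).
v_esc = √(2 · 2.655e+21 / 1e+11) m/s ≈ 2.304e+05 m/s = 230.4 km/s.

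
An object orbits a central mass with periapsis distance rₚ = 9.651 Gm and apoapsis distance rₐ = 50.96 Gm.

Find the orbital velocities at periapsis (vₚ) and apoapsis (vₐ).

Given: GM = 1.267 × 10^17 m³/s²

Convert to SI: rₚ = 9.651 Gm = 9.651e+09 m; rₐ = 50.96 Gm = 5.096e+10 m.
Use the vis-viva equation v² = GM(2/r − 1/a) with a = (rₚ + rₐ)/2 = (9.651e+09 + 5.096e+10)/2 = 3.03055e+10 m.
vₚ = √(GM · (2/rₚ − 1/a)) = √(1.267e+17 · (2/9.651e+09 − 1/3.03055e+10)) m/s ≈ 4698 m/s = 4.698 km/s.
vₐ = √(GM · (2/rₐ − 1/a)) = √(1.267e+17 · (2/5.096e+10 − 1/3.03055e+10)) m/s ≈ 889.8 m/s = 889.8 m/s.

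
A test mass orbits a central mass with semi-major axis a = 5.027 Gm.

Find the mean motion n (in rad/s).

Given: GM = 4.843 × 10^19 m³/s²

Convert to SI: a = 5.027 Gm = 5.027e+09 m.
n = √(GM / a³).
n = √(4.843e+19 / (5.027e+09)³) rad/s ≈ 1.953e-05 rad/s.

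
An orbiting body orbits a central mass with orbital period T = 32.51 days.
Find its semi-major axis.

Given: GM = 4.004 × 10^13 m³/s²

Convert to SI: T = 32.51 days = 2.80886e+06 s.
Invert Kepler's third law: a = (GM · T² / (4π²))^(1/3).
Substituting T = 2.80886e+06 s and GM = 4.004e+13 m³/s²:
a = (4.004e+13 · (2.80886e+06)² / (4π²))^(1/3) m
a ≈ 2e+08 m = 200 Mm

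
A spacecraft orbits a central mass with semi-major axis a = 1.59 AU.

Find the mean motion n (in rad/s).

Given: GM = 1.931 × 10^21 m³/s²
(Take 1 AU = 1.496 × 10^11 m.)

Convert to SI: a = 1.59 AU = 2.37864e+11 m.
n = √(GM / a³).
n = √(1.931e+21 / (2.37864e+11)³) rad/s ≈ 3.788e-07 rad/s.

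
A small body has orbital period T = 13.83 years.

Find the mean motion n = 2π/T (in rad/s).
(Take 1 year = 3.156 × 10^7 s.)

Convert to SI: T = 13.83 years = 4.36475e+08 s.
n = 2π / T.
n = 2π / 4.36475e+08 s ≈ 1.44e-08 rad/s.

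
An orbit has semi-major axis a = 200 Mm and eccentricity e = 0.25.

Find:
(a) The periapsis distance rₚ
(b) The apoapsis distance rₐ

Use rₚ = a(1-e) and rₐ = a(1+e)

Convert to SI: a = 200 Mm = 2e+08 m.
(a) rₚ = a(1 − e) = 2e+08 · (1 − 0.25) = 2e+08 · 0.75 ≈ 1.5e+08 m = 150 Mm.
(b) rₐ = a(1 + e) = 2e+08 · (1 + 0.25) = 2e+08 · 1.25 ≈ 2.5e+08 m = 250 Mm.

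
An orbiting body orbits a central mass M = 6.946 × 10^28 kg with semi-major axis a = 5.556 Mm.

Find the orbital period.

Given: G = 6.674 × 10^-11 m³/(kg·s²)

Convert to SI: a = 5.556 Mm = 5.556e+06 m.
GM = G · M = 6.674e-11 · 6.946e+28 = 4.63576e+18 m³/s².
Kepler's third law: T = 2π √(a³ / GM).
Substituting a = 5.556e+06 m and GM = 4.63576e+18 m³/s²:
T = 2π √((5.556e+06)³ / 4.63576e+18) s
T ≈ 38.22 s = 38.22 seconds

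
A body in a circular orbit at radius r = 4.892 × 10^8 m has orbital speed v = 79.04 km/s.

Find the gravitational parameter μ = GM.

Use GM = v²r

Convert to SI: v = 79.04 km/s = 79040 m/s.
For a circular orbit v² = GM/r, so GM = v² · r.
GM = (79040)² · 4.892e+08 m³/s² ≈ 3.056e+18 m³/s² = 3.056 × 10^18 m³/s².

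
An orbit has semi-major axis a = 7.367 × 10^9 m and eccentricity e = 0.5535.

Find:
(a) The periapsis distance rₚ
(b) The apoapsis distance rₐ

(a) rₚ = a(1 − e) = 7.367e+09 · (1 − 0.5535) = 7.367e+09 · 0.4465 ≈ 3.289e+09 m = 3.289 × 10^9 m.
(b) rₐ = a(1 + e) = 7.367e+09 · (1 + 0.5535) = 7.367e+09 · 1.5535 ≈ 1.144e+10 m = 1.144 × 10^10 m.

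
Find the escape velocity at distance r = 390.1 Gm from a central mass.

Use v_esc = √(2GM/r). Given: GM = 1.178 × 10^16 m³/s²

Convert to SI: r = 390.1 Gm = 3.901e+11 m.
Escape velocity comes from setting total energy to zero: ½v² − GM/r = 0 ⇒ v_esc = √(2GM / r).
v_esc = √(2 · 1.178e+16 / 3.901e+11) m/s ≈ 245.8 m/s = 245.8 m/s.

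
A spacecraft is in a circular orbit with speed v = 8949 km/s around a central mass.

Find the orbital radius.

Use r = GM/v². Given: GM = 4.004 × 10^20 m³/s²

Convert to SI: v = 8949 km/s = 8.949e+06 m/s.
For a circular orbit, v² = GM / r, so r = GM / v².
r = 4.004e+20 / (8.949e+06)² m ≈ 5e+06 m = 5 Mm.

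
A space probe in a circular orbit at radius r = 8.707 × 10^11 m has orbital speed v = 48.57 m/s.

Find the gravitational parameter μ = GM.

For a circular orbit v² = GM/r, so GM = v² · r.
GM = (48.57)² · 8.707e+11 m³/s² ≈ 2.054e+15 m³/s² = 2.054 × 10^15 m³/s².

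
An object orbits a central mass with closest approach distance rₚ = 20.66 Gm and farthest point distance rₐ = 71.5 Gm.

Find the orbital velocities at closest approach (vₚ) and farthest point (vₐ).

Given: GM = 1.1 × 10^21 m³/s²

Convert to SI: rₚ = 20.66 Gm = 2.066e+10 m; rₐ = 71.5 Gm = 7.15e+10 m.
Use the vis-viva equation v² = GM(2/r − 1/a) with a = (rₚ + rₐ)/2 = (2.066e+10 + 7.15e+10)/2 = 4.608e+10 m.
vₚ = √(GM · (2/rₚ − 1/a)) = √(1.1e+21 · (2/2.066e+10 − 1/4.608e+10)) m/s ≈ 2.874e+05 m/s = 287.4 km/s.
vₐ = √(GM · (2/rₐ − 1/a)) = √(1.1e+21 · (2/7.15e+10 − 1/4.608e+10)) m/s ≈ 8.305e+04 m/s = 83.05 km/s.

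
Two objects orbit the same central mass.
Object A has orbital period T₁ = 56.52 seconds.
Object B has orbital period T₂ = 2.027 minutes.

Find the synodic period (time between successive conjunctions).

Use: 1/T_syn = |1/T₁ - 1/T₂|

Convert to SI: T₂ = 2.027 minutes = 121.62 s.
T_syn = |T₁ · T₂ / (T₁ − T₂)|.
T_syn = |56.52 · 121.62 / (56.52 − 121.62)| s ≈ 105.6 s = 1.76 minutes.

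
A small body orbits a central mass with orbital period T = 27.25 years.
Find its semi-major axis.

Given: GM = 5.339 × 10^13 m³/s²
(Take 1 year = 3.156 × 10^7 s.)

Convert to SI: T = 27.25 years = 8.6001e+08 s.
Invert Kepler's third law: a = (GM · T² / (4π²))^(1/3).
Substituting T = 8.6001e+08 s and GM = 5.339e+13 m³/s²:
a = (5.339e+13 · (8.6001e+08)² / (4π²))^(1/3) m
a ≈ 1e+10 m = 10 Gm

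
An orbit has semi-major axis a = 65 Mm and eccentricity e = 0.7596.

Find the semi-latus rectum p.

Convert to SI: a = 65 Mm = 6.5e+07 m.
p = a (1 − e²).
p = 6.5e+07 · (1 − (0.7596)²) = 6.5e+07 · 0.423008 ≈ 2.75e+07 m = 27.5 Mm.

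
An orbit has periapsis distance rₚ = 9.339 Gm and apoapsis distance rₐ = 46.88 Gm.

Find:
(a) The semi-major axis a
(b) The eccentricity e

Convert to SI: rₚ = 9.339 Gm = 9.339e+09 m; rₐ = 46.88 Gm = 4.688e+10 m.
(a) a = (rₚ + rₐ) / 2 = (9.339e+09 + 4.688e+10) / 2 ≈ 2.811e+10 m = 28.11 Gm.
(b) e = (rₐ − rₚ) / (rₐ + rₚ) = (4.688e+10 − 9.339e+09) / (4.688e+10 + 9.339e+09) ≈ 0.6678.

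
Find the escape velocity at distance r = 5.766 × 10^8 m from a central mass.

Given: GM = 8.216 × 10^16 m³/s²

Escape velocity comes from setting total energy to zero: ½v² − GM/r = 0 ⇒ v_esc = √(2GM / r).
v_esc = √(2 · 8.216e+16 / 5.766e+08) m/s ≈ 1.688e+04 m/s = 16.88 km/s.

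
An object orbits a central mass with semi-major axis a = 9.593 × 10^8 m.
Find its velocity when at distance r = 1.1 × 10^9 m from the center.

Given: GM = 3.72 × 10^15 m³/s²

Vis-viva: v = √(GM · (2/r − 1/a)).
2/r − 1/a = 2/1.1e+09 − 1/9.593e+08 = 7.75755e-10 m⁻¹.
v = √(3.72e+15 · 7.75755e-10) m/s ≈ 1699 m/s = 1.699 km/s.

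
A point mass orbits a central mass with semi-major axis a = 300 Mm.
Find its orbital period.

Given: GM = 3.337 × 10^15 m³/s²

Convert to SI: a = 300 Mm = 3e+08 m.
Kepler's third law: T = 2π √(a³ / GM).
Substituting a = 3e+08 m and GM = 3.337e+15 m³/s²:
T = 2π √((3e+08)³ / 3.337e+15) s
T ≈ 5.652e+05 s = 6.541 days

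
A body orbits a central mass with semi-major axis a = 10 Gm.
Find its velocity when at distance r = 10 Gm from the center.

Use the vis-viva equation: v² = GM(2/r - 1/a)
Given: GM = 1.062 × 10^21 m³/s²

Convert to SI: a = 10 Gm = 1e+10 m; r = 10 Gm = 1e+10 m.
Vis-viva: v = √(GM · (2/r − 1/a)).
2/r − 1/a = 2/1e+10 − 1/1e+10 = 1e-10 m⁻¹.
v = √(1.062e+21 · 1e-10) m/s ≈ 3.259e+05 m/s = 325.9 km/s.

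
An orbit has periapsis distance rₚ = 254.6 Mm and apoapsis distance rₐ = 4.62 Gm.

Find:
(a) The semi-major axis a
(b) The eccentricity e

Convert to SI: rₚ = 254.6 Mm = 2.546e+08 m; rₐ = 4.62 Gm = 4.62e+09 m.
(a) a = (rₚ + rₐ) / 2 = (2.546e+08 + 4.62e+09) / 2 ≈ 2.437e+09 m = 2.437 Gm.
(b) e = (rₐ − rₚ) / (rₐ + rₚ) = (4.62e+09 − 2.546e+08) / (4.62e+09 + 2.546e+08) ≈ 0.8955.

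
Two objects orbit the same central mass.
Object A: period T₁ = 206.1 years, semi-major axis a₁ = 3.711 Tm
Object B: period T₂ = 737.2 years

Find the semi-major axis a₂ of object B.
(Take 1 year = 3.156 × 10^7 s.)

Convert to SI: T₁ = 206.1 years = 6.50452e+09 s; a₁ = 3.711 Tm = 3.711e+12 m; T₂ = 737.2 years = 2.3266e+10 s.
Kepler's third law: (T₁/T₂)² = (a₁/a₂)³ ⇒ a₂ = a₁ · (T₂/T₁)^(2/3).
T₂/T₁ = 2.3266e+10 / 6.50452e+09 = 3.5769.
a₂ = 3.711e+12 · (3.5769)^(2/3) m ≈ 8.68e+12 m = 8.68 Tm.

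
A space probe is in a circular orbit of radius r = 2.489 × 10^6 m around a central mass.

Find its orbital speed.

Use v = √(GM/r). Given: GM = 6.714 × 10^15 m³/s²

For a circular orbit, gravity supplies the centripetal force, so v = √(GM / r).
v = √(6.714e+15 / 2.489e+06) m/s ≈ 5.194e+04 m/s = 51.94 km/s.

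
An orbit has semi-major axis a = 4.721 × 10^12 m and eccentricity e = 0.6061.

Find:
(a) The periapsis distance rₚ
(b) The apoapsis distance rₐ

(a) rₚ = a(1 − e) = 4.721e+12 · (1 − 0.6061) = 4.721e+12 · 0.3939 ≈ 1.86e+12 m = 1.86 × 10^12 m.
(b) rₐ = a(1 + e) = 4.721e+12 · (1 + 0.6061) = 4.721e+12 · 1.6061 ≈ 7.582e+12 m = 7.582 × 10^12 m.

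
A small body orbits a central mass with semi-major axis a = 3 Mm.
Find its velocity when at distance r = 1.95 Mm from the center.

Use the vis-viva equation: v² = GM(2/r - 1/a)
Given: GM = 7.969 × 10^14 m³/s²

Convert to SI: a = 3 Mm = 3e+06 m; r = 1.95 Mm = 1.95e+06 m.
Vis-viva: v = √(GM · (2/r − 1/a)).
2/r − 1/a = 2/1.95e+06 − 1/3e+06 = 6.92308e-07 m⁻¹.
v = √(7.969e+14 · 6.92308e-07) m/s ≈ 2.349e+04 m/s = 23.49 km/s.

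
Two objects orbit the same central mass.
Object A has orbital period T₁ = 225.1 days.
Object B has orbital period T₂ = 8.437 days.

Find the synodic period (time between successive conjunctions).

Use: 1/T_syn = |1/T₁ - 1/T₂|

Convert to SI: T₁ = 225.1 days = 1.94486e+07 s; T₂ = 8.437 days = 728957 s.
T_syn = |T₁ · T₂ / (T₁ − T₂)|.
T_syn = |1.94486e+07 · 728957 / (1.94486e+07 − 728957)| s ≈ 7.573e+05 s = 8.766 days.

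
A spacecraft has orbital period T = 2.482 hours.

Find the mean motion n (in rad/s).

Convert to SI: T = 2.482 hours = 8935.2 s.
n = 2π / T.
n = 2π / 8935.2 s ≈ 0.0007032 rad/s.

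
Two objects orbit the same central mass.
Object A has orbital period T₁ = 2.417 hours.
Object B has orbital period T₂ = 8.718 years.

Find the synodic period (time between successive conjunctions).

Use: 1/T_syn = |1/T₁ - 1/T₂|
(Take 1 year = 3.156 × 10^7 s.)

Convert to SI: T₁ = 2.417 hours = 8701.2 s; T₂ = 8.718 years = 2.7514e+08 s.
T_syn = |T₁ · T₂ / (T₁ − T₂)|.
T_syn = |8701.2 · 2.7514e+08 / (8701.2 − 2.7514e+08)| s ≈ 8701 s = 2.417 hours.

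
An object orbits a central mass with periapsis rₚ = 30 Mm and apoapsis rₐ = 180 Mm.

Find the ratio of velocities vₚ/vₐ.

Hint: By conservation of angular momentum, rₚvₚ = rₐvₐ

Convert to SI: rₚ = 30 Mm = 3e+07 m; rₐ = 180 Mm = 1.8e+08 m.
Conservation of angular momentum gives rₚvₚ = rₐvₐ, so vₚ/vₐ = rₐ/rₚ.
vₚ/vₐ = 1.8e+08 / 3e+07 ≈ 6.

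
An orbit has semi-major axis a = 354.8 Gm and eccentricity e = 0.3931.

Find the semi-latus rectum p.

Convert to SI: a = 354.8 Gm = 3.548e+11 m.
p = a (1 − e²).
p = 3.548e+11 · (1 − (0.3931)²) = 3.548e+11 · 0.845472 ≈ 3e+11 m = 300 Gm.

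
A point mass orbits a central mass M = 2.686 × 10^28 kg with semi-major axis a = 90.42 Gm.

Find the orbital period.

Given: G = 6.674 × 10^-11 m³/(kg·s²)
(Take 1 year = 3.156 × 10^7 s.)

Convert to SI: a = 90.42 Gm = 9.042e+10 m.
GM = G · M = 6.674e-11 · 2.686e+28 = 1.79264e+18 m³/s².
Kepler's third law: T = 2π √(a³ / GM).
Substituting a = 9.042e+10 m and GM = 1.79264e+18 m³/s²:
T = 2π √((9.042e+10)³ / 1.79264e+18) s
T ≈ 1.276e+08 s = 4.043 years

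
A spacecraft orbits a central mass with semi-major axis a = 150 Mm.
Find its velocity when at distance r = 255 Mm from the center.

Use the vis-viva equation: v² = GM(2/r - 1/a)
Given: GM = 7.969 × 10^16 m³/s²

Convert to SI: a = 150 Mm = 1.5e+08 m; r = 255 Mm = 2.55e+08 m.
Vis-viva: v = √(GM · (2/r − 1/a)).
2/r − 1/a = 2/2.55e+08 − 1/1.5e+08 = 1.17647e-09 m⁻¹.
v = √(7.969e+16 · 1.17647e-09) m/s ≈ 9683 m/s = 9.683 km/s.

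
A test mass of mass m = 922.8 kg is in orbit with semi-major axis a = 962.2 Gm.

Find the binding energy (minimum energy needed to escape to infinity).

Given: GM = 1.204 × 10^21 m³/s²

Convert to SI: a = 962.2 Gm = 9.622e+11 m.
Total orbital energy is E = −GMm/(2a); binding energy is E_bind = −E = GMm/(2a).
E_bind = 1.204e+21 · 922.8 / (2 · 9.622e+11) J ≈ 5.773e+11 J = 577.3 GJ.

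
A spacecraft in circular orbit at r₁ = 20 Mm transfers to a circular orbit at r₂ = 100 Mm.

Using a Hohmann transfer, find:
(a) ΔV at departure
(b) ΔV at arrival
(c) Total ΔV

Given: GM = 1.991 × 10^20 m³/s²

Convert to SI: r₁ = 20 Mm = 2e+07 m; r₂ = 100 Mm = 1e+08 m.
Transfer semi-major axis: a_t = (r₁ + r₂)/2 = (2e+07 + 1e+08)/2 = 6e+07 m.
Circular speeds: v₁ = √(GM/r₁) = 3.15515e+06 m/s, v₂ = √(GM/r₂) = 1.41103e+06 m/s.
Transfer speeds (vis-viva v² = GM(2/r − 1/a_t)): v₁ᵗ = 4.07329e+06 m/s, v₂ᵗ = 814657 m/s.
(a) ΔV₁ = |v₁ᵗ − v₁| ≈ 9.181e+05 m/s = 918.1 km/s.
(b) ΔV₂ = |v₂ − v₂ᵗ| ≈ 5.964e+05 m/s = 596.4 km/s.
(c) ΔV_total = ΔV₁ + ΔV₂ ≈ 1.515e+06 m/s = 1515 km/s.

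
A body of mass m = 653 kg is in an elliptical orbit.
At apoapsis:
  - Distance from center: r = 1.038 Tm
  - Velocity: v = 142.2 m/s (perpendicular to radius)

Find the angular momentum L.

Convert to SI: r = 1.038 Tm = 1.038e+12 m.
Since v is perpendicular to r, L = m · v · r.
L = 653 · 142.2 · 1.038e+12 kg·m²/s ≈ 9.639e+16 kg·m²/s.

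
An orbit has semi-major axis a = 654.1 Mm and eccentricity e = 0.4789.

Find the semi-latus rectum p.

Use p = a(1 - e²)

Convert to SI: a = 654.1 Mm = 6.541e+08 m.
p = a (1 − e²).
p = 6.541e+08 · (1 − (0.4789)²) = 6.541e+08 · 0.770655 ≈ 5.041e+08 m = 504.1 Mm.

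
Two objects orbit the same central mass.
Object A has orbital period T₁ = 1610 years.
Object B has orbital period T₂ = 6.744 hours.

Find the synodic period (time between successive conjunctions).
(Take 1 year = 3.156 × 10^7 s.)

Convert to SI: T₁ = 1610 years = 5.08116e+10 s; T₂ = 6.744 hours = 24278.4 s.
T_syn = |T₁ · T₂ / (T₁ − T₂)|.
T_syn = |5.08116e+10 · 24278.4 / (5.08116e+10 − 24278.4)| s ≈ 2.428e+04 s = 6.744 hours.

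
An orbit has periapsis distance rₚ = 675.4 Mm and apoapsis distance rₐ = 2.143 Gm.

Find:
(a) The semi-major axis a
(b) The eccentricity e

Convert to SI: rₚ = 675.4 Mm = 6.754e+08 m; rₐ = 2.143 Gm = 2.143e+09 m.
(a) a = (rₚ + rₐ) / 2 = (6.754e+08 + 2.143e+09) / 2 ≈ 1.409e+09 m = 1.409 Gm.
(b) e = (rₐ − rₚ) / (rₐ + rₚ) = (2.143e+09 − 6.754e+08) / (2.143e+09 + 6.754e+08) ≈ 0.5207.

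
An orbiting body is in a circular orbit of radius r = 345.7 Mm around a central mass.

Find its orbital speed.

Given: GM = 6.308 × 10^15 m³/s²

Convert to SI: r = 345.7 Mm = 3.457e+08 m.
For a circular orbit, gravity supplies the centripetal force, so v = √(GM / r).
v = √(6.308e+15 / 3.457e+08) m/s ≈ 4272 m/s = 4.272 km/s.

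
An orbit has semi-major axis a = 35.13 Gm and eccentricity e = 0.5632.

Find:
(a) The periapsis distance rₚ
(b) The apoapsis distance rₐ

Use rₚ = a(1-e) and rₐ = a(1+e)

Convert to SI: a = 35.13 Gm = 3.513e+10 m.
(a) rₚ = a(1 − e) = 3.513e+10 · (1 − 0.5632) = 3.513e+10 · 0.4368 ≈ 1.534e+10 m = 15.34 Gm.
(b) rₐ = a(1 + e) = 3.513e+10 · (1 + 0.5632) = 3.513e+10 · 1.5632 ≈ 5.492e+10 m = 54.92 Gm.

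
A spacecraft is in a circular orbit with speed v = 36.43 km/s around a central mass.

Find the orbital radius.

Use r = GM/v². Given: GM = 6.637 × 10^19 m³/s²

Convert to SI: v = 36.43 km/s = 36430 m/s.
For a circular orbit, v² = GM / r, so r = GM / v².
r = 6.637e+19 / (36430)² m ≈ 5.001e+10 m = 50.01 Gm.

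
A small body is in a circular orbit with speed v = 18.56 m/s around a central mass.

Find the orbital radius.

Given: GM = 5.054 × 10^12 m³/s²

For a circular orbit, v² = GM / r, so r = GM / v².
r = 5.054e+12 / (18.56)² m ≈ 1.467e+10 m = 14.67 Gm.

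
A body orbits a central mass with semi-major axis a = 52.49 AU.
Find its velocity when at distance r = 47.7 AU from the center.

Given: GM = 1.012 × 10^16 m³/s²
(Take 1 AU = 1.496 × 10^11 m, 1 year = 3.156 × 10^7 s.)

Convert to SI: a = 52.49 AU = 7.8525e+12 m; r = 47.7 AU = 7.13592e+12 m.
Vis-viva: v = √(GM · (2/r − 1/a)).
2/r − 1/a = 2/7.13592e+12 − 1/7.8525e+12 = 1.52924e-13 m⁻¹.
v = √(1.012e+16 · 1.52924e-13) m/s ≈ 39.34 m/s = 0.008299 AU/year.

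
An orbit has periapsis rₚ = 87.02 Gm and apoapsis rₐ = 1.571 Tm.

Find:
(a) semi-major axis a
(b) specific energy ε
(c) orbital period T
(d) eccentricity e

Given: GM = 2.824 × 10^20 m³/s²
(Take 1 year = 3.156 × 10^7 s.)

Convert to SI: rₚ = 87.02 Gm = 8.702e+10 m; rₐ = 1.571 Tm = 1.571e+12 m.
(a) a = (rₚ + rₐ)/2 = (8.702e+10 + 1.571e+12)/2 ≈ 8.29e+11 m
(b) With a = (rₚ + rₐ)/2 = 8.2901e+11 m, ε = −GM/(2a) = −2.824e+20/(2 · 8.2901e+11) J/kg ≈ -1.703e+08 J/kg
(c) With a = (rₚ + rₐ)/2 = 8.2901e+11 m, T = 2π √(a³/GM) = 2π √((8.2901e+11)³/2.824e+20) s ≈ 2.822e+08 s
(d) e = (rₐ − rₚ)/(rₐ + rₚ) = (1.571e+12 − 8.702e+10)/(1.571e+12 + 8.702e+10) ≈ 0.895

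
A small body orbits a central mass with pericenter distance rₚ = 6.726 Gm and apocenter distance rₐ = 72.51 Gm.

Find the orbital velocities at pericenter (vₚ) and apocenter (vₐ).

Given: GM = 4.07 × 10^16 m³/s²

Convert to SI: rₚ = 6.726 Gm = 6.726e+09 m; rₐ = 72.51 Gm = 7.251e+10 m.
Use the vis-viva equation v² = GM(2/r − 1/a) with a = (rₚ + rₐ)/2 = (6.726e+09 + 7.251e+10)/2 = 3.9618e+10 m.
vₚ = √(GM · (2/rₚ − 1/a)) = √(4.07e+16 · (2/6.726e+09 − 1/3.9618e+10)) m/s ≈ 3328 m/s = 3.328 km/s.
vₐ = √(GM · (2/rₐ − 1/a)) = √(4.07e+16 · (2/7.251e+10 − 1/3.9618e+10)) m/s ≈ 308.7 m/s = 308.7 m/s.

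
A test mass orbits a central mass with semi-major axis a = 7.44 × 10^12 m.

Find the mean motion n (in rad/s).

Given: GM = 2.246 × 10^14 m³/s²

n = √(GM / a³).
n = √(2.246e+14 / (7.44e+12)³) rad/s ≈ 7.385e-13 rad/s.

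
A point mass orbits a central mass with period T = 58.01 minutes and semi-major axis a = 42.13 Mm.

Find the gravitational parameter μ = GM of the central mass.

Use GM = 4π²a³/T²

Convert to SI: T = 58.01 minutes = 3480.6 s; a = 42.13 Mm = 4.213e+07 m.
GM = 4π² · a³ / T².
GM = 4π² · (4.213e+07)³ / (3480.6)² m³/s² ≈ 2.437e+17 m³/s² = 2.437 × 10^17 m³/s².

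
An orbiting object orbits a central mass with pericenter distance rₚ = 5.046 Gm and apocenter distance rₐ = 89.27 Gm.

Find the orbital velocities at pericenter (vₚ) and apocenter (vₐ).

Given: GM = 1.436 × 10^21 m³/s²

Convert to SI: rₚ = 5.046 Gm = 5.046e+09 m; rₐ = 89.27 Gm = 8.927e+10 m.
Use the vis-viva equation v² = GM(2/r − 1/a) with a = (rₚ + rₐ)/2 = (5.046e+09 + 8.927e+10)/2 = 4.7158e+10 m.
vₚ = √(GM · (2/rₚ − 1/a)) = √(1.436e+21 · (2/5.046e+09 − 1/4.7158e+10)) m/s ≈ 7.34e+05 m/s = 734 km/s.
vₐ = √(GM · (2/rₐ − 1/a)) = √(1.436e+21 · (2/8.927e+10 − 1/4.7158e+10)) m/s ≈ 4.149e+04 m/s = 41.49 km/s.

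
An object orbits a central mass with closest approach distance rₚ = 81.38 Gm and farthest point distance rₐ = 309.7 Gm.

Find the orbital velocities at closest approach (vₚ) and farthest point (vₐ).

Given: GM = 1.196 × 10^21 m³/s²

Convert to SI: rₚ = 81.38 Gm = 8.138e+10 m; rₐ = 309.7 Gm = 3.097e+11 m.
Use the vis-viva equation v² = GM(2/r − 1/a) with a = (rₚ + rₐ)/2 = (8.138e+10 + 3.097e+11)/2 = 1.9554e+11 m.
vₚ = √(GM · (2/rₚ − 1/a)) = √(1.196e+21 · (2/8.138e+10 − 1/1.9554e+11)) m/s ≈ 1.526e+05 m/s = 152.6 km/s.
vₐ = √(GM · (2/rₐ − 1/a)) = √(1.196e+21 · (2/3.097e+11 − 1/1.9554e+11)) m/s ≈ 4.009e+04 m/s = 40.09 km/s.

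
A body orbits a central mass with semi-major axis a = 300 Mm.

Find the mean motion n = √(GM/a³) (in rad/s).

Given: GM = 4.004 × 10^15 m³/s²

Convert to SI: a = 300 Mm = 3e+08 m.
n = √(GM / a³).
n = √(4.004e+15 / (3e+08)³) rad/s ≈ 1.218e-05 rad/s.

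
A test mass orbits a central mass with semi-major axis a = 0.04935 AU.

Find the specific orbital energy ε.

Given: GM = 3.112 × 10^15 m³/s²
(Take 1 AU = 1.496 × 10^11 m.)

Convert to SI: a = 0.04935 AU = 7.38276e+09 m.
ε = −GM / (2a).
ε = −3.112e+15 / (2 · 7.38276e+09) J/kg ≈ -2.108e+05 J/kg = -210.8 kJ/kg.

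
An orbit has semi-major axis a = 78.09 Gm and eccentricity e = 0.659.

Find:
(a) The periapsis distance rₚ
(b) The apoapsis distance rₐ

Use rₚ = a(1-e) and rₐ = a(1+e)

Convert to SI: a = 78.09 Gm = 7.809e+10 m.
(a) rₚ = a(1 − e) = 7.809e+10 · (1 − 0.659) = 7.809e+10 · 0.341 ≈ 2.663e+10 m = 26.63 Gm.
(b) rₐ = a(1 + e) = 7.809e+10 · (1 + 0.659) = 7.809e+10 · 1.659 ≈ 1.296e+11 m = 129.6 Gm.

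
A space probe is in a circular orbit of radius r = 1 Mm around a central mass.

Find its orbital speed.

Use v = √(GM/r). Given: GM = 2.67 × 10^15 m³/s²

Convert to SI: r = 1 Mm = 1e+06 m.
For a circular orbit, gravity supplies the centripetal force, so v = √(GM / r).
v = √(2.67e+15 / 1e+06) m/s ≈ 5.167e+04 m/s = 51.67 km/s.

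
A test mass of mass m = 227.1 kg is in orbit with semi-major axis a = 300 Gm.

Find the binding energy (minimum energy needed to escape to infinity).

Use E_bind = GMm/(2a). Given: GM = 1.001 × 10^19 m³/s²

Convert to SI: a = 300 Gm = 3e+11 m.
Total orbital energy is E = −GMm/(2a); binding energy is E_bind = −E = GMm/(2a).
E_bind = 1.001e+19 · 227.1 / (2 · 3e+11) J ≈ 3.789e+09 J = 3.789 GJ.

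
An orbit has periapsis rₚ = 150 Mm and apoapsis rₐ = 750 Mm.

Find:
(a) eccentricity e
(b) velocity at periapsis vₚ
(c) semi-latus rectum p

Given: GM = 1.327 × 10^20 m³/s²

Convert to SI: rₚ = 150 Mm = 1.5e+08 m; rₐ = 750 Mm = 7.5e+08 m.
(a) e = (rₐ − rₚ)/(rₐ + rₚ) = (7.5e+08 − 1.5e+08)/(7.5e+08 + 1.5e+08) ≈ 0.6667
(b) With a = (rₚ + rₐ)/2 = 4.5e+08 m, vₚ = √(GM (2/rₚ − 1/a)) = √(1.327e+20 · (2/1.5e+08 − 1/4.5e+08)) m/s ≈ 1.214e+06 m/s
(c) From a = (rₚ + rₐ)/2 = 4.5e+08 m and e = (rₐ − rₚ)/(rₐ + rₚ) = 0.666667, p = a(1 − e²) = 4.5e+08 · (1 − (0.666667)²) ≈ 2.5e+08 m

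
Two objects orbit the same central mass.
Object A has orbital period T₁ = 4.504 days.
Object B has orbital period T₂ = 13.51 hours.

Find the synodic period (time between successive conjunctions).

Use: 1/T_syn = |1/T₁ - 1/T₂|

Convert to SI: T₁ = 4.504 days = 389146 s; T₂ = 13.51 hours = 48636 s.
T_syn = |T₁ · T₂ / (T₁ − T₂)|.
T_syn = |389146 · 48636 / (389146 − 48636)| s ≈ 5.558e+04 s = 15.44 hours.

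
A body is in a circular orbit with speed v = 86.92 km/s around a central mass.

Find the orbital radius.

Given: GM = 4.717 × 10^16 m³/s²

Convert to SI: v = 86.92 km/s = 86920 m/s.
For a circular orbit, v² = GM / r, so r = GM / v².
r = 4.717e+16 / (86920)² m ≈ 6.243e+06 m = 6.243 Mm.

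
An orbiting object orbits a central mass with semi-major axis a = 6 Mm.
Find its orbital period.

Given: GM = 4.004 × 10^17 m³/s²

Convert to SI: a = 6 Mm = 6e+06 m.
Kepler's third law: T = 2π √(a³ / GM).
Substituting a = 6e+06 m and GM = 4.004e+17 m³/s²:
T = 2π √((6e+06)³ / 4.004e+17) s
T ≈ 145.9 s = 2.432 minutes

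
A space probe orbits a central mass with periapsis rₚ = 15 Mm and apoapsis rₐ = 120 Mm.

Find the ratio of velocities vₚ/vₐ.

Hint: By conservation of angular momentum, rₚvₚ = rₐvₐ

Convert to SI: rₚ = 15 Mm = 1.5e+07 m; rₐ = 120 Mm = 1.2e+08 m.
Conservation of angular momentum gives rₚvₚ = rₐvₐ, so vₚ/vₐ = rₐ/rₚ.
vₚ/vₐ = 1.2e+08 / 1.5e+07 ≈ 8.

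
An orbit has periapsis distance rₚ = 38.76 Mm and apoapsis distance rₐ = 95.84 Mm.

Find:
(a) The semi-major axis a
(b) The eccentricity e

Convert to SI: rₚ = 38.76 Mm = 3.876e+07 m; rₐ = 95.84 Mm = 9.584e+07 m.
(a) a = (rₚ + rₐ) / 2 = (3.876e+07 + 9.584e+07) / 2 ≈ 6.73e+07 m = 67.3 Mm.
(b) e = (rₐ − rₚ) / (rₐ + rₚ) = (9.584e+07 − 3.876e+07) / (9.584e+07 + 3.876e+07) ≈ 0.4241.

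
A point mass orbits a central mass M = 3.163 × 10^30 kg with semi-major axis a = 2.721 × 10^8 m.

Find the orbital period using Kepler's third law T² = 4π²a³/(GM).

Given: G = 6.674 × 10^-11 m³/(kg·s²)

GM = G · M = 6.674e-11 · 3.163e+30 = 2.11099e+20 m³/s².
Kepler's third law: T = 2π √(a³ / GM).
Substituting a = 2.721e+08 m and GM = 2.11099e+20 m³/s²:
T = 2π √((2.721e+08)³ / 2.11099e+20) s
T ≈ 1941 s = 32.35 minutes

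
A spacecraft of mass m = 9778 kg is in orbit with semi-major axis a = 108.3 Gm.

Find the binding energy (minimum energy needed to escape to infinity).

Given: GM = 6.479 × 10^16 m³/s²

Convert to SI: a = 108.3 Gm = 1.083e+11 m.
Total orbital energy is E = −GMm/(2a); binding energy is E_bind = −E = GMm/(2a).
E_bind = 6.479e+16 · 9778 / (2 · 1.083e+11) J ≈ 2.925e+09 J = 2.925 GJ.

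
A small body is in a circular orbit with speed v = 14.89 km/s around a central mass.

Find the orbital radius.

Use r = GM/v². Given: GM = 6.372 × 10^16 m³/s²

Convert to SI: v = 14.89 km/s = 14890 m/s.
For a circular orbit, v² = GM / r, so r = GM / v².
r = 6.372e+16 / (14890)² m ≈ 2.874e+08 m = 287.4 Mm.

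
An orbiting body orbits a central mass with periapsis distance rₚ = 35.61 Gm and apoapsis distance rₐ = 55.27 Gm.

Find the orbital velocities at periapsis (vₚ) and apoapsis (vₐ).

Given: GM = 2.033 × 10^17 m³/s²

Convert to SI: rₚ = 35.61 Gm = 3.561e+10 m; rₐ = 55.27 Gm = 5.527e+10 m.
Use the vis-viva equation v² = GM(2/r − 1/a) with a = (rₚ + rₐ)/2 = (3.561e+10 + 5.527e+10)/2 = 4.544e+10 m.
vₚ = √(GM · (2/rₚ − 1/a)) = √(2.033e+17 · (2/3.561e+10 − 1/4.544e+10)) m/s ≈ 2635 m/s = 2.635 km/s.
vₐ = √(GM · (2/rₐ − 1/a)) = √(2.033e+17 · (2/5.527e+10 − 1/4.544e+10)) m/s ≈ 1698 m/s = 1.698 km/s.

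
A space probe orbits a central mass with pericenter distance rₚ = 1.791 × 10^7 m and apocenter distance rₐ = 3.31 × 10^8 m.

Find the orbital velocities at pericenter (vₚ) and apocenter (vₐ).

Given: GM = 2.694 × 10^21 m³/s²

Use the vis-viva equation v² = GM(2/r − 1/a) with a = (rₚ + rₐ)/2 = (1.791e+07 + 3.31e+08)/2 = 1.74455e+08 m.
vₚ = √(GM · (2/rₚ − 1/a)) = √(2.694e+21 · (2/1.791e+07 − 1/1.74455e+08)) m/s ≈ 1.689e+07 m/s = 1.689e+04 km/s.
vₐ = √(GM · (2/rₐ − 1/a)) = √(2.694e+21 · (2/3.31e+08 − 1/1.74455e+08)) m/s ≈ 9.141e+05 m/s = 914.1 km/s.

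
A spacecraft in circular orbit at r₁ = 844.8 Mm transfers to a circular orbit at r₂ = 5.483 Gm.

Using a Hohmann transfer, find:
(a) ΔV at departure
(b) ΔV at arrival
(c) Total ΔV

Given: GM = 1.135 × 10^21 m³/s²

Convert to SI: r₁ = 844.8 Mm = 8.448e+08 m; r₂ = 5.483 Gm = 5.483e+09 m.
Transfer semi-major axis: a_t = (r₁ + r₂)/2 = (8.448e+08 + 5.483e+09)/2 = 3.1639e+09 m.
Circular speeds: v₁ = √(GM/r₁) = 1.1591e+06 m/s, v₂ = √(GM/r₂) = 454976 m/s.
Transfer speeds (vis-viva v² = GM(2/r − 1/a_t)): v₁ᵗ = 1.52587e+06 m/s, v₂ᵗ = 235101 m/s.
(a) ΔV₁ = |v₁ᵗ − v₁| ≈ 3.668e+05 m/s = 366.8 km/s.
(b) ΔV₂ = |v₂ − v₂ᵗ| ≈ 2.199e+05 m/s = 219.9 km/s.
(c) ΔV_total = ΔV₁ + ΔV₂ ≈ 5.866e+05 m/s = 586.6 km/s.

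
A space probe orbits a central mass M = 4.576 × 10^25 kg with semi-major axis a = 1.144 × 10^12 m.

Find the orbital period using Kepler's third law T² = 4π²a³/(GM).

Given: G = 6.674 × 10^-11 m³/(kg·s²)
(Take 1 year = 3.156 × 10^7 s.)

GM = G · M = 6.674e-11 · 4.576e+25 = 3.05402e+15 m³/s².
Kepler's third law: T = 2π √(a³ / GM).
Substituting a = 1.144e+12 m and GM = 3.05402e+15 m³/s²:
T = 2π √((1.144e+12)³ / 3.05402e+15) s
T ≈ 1.391e+11 s = 4408 years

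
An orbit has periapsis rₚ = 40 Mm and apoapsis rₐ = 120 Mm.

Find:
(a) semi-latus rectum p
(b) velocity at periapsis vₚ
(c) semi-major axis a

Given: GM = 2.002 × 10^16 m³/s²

Convert to SI: rₚ = 40 Mm = 4e+07 m; rₐ = 120 Mm = 1.2e+08 m.
(a) From a = (rₚ + rₐ)/2 = 8e+07 m and e = (rₐ − rₚ)/(rₐ + rₚ) = 0.5, p = a(1 − e²) = 8e+07 · (1 − (0.5)²) ≈ 6e+07 m
(b) With a = (rₚ + rₐ)/2 = 8e+07 m, vₚ = √(GM (2/rₚ − 1/a)) = √(2.002e+16 · (2/4e+07 − 1/8e+07)) m/s ≈ 2.74e+04 m/s
(c) a = (rₚ + rₐ)/2 = (4e+07 + 1.2e+08)/2 ≈ 8e+07 m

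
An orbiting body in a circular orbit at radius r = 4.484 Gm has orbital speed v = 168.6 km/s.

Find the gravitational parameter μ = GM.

Convert to SI: r = 4.484 Gm = 4.484e+09 m; v = 168.6 km/s = 168600 m/s.
For a circular orbit v² = GM/r, so GM = v² · r.
GM = (168600)² · 4.484e+09 m³/s² ≈ 1.275e+20 m³/s² = 1.275 × 10^20 m³/s².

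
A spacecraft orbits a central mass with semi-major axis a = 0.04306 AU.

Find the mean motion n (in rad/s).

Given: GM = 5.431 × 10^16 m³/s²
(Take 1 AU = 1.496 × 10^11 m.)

Convert to SI: a = 0.04306 AU = 6.44178e+09 m.
n = √(GM / a³).
n = √(5.431e+16 / (6.44178e+09)³) rad/s ≈ 4.507e-07 rad/s.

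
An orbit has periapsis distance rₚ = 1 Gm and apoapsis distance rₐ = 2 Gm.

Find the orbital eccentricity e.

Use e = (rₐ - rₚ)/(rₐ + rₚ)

Convert to SI: rₚ = 1 Gm = 1e+09 m; rₐ = 2 Gm = 2e+09 m.
e = (rₐ − rₚ) / (rₐ + rₚ).
e = (2e+09 − 1e+09) / (2e+09 + 1e+09) = 1e+09 / 3e+09 ≈ 0.3333.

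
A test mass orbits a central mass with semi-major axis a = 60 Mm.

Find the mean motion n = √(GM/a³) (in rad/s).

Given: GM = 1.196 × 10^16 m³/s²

Convert to SI: a = 60 Mm = 6e+07 m.
n = √(GM / a³).
n = √(1.196e+16 / (6e+07)³) rad/s ≈ 0.0002353 rad/s.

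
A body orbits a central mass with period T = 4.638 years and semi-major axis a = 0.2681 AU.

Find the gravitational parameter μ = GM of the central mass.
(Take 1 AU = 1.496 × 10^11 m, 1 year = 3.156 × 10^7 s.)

Convert to SI: T = 4.638 years = 1.46375e+08 s; a = 0.2681 AU = 4.01078e+10 m.
GM = 4π² · a³ / T².
GM = 4π² · (4.01078e+10)³ / (1.46375e+08)² m³/s² ≈ 1.189e+17 m³/s² = 1.189 × 10^17 m³/s².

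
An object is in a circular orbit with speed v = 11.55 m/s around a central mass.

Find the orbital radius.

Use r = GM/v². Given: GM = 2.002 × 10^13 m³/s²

For a circular orbit, v² = GM / r, so r = GM / v².
r = 2.002e+13 / (11.55)² m ≈ 1.501e+11 m = 150.1 Gm.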